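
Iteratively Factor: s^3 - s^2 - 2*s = (s - 2)*(s^2 + s) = (s - 2)*(s + 1)*(s)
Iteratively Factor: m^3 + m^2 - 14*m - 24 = (m + 3)*(m^2 - 2*m - 8) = (m + 2)*(m + 3)*(m - 4)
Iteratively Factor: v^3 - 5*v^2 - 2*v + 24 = (v - 3)*(v^2 - 2*v - 8) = (v - 3)*(v + 2)*(v - 4)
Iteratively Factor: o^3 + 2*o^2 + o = (o)*(o^2 + 2*o + 1) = o*(o + 1)*(o + 1)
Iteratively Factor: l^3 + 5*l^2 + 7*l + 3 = (l + 1)*(l^2 + 4*l + 3) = (l + 1)^2*(l + 3)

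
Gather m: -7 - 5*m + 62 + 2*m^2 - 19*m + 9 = 2*m^2 - 24*m + 64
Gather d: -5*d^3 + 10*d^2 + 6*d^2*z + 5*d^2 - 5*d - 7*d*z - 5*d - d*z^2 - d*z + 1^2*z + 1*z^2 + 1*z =-5*d^3 + d^2*(6*z + 15) + d*(-z^2 - 8*z - 10) + z^2 + 2*z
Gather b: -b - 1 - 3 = -b - 4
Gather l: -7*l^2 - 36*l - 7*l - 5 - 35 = -7*l^2 - 43*l - 40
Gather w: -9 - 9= -18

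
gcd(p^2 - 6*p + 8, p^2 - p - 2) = p - 2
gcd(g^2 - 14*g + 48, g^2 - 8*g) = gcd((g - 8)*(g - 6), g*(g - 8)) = g - 8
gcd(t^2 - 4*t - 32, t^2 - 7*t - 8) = t - 8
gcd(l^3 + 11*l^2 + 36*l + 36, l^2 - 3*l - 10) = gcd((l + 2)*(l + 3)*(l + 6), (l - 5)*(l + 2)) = l + 2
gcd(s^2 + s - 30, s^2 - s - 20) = s - 5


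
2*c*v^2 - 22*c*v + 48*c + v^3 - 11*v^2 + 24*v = (2*c + v)*(v - 8)*(v - 3)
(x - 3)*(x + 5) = x^2 + 2*x - 15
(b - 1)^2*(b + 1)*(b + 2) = b^4 + b^3 - 3*b^2 - b + 2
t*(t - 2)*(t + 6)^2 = t^4 + 10*t^3 + 12*t^2 - 72*t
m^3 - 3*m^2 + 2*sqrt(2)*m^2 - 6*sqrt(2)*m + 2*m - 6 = (m - 3)*(m + sqrt(2))^2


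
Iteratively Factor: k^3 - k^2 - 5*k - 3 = (k + 1)*(k^2 - 2*k - 3) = (k - 3)*(k + 1)*(k + 1)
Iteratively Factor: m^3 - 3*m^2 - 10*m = (m + 2)*(m^2 - 5*m) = m*(m + 2)*(m - 5)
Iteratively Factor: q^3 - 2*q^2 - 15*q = (q)*(q^2 - 2*q - 15) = q*(q - 5)*(q + 3)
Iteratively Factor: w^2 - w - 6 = (w - 3)*(w + 2)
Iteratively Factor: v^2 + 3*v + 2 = (v + 1)*(v + 2)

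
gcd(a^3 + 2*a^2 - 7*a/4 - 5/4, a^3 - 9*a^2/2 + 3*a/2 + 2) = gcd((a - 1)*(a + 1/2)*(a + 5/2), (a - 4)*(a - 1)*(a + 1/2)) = a^2 - a/2 - 1/2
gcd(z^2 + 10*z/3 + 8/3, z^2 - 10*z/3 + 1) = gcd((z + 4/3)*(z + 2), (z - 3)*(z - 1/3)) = 1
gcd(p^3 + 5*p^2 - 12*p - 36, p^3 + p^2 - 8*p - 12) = p^2 - p - 6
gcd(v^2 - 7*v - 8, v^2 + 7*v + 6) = v + 1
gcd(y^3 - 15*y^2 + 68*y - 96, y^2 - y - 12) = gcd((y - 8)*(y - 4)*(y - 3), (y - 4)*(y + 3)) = y - 4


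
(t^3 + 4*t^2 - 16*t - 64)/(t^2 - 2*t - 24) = (t^2 - 16)/(t - 6)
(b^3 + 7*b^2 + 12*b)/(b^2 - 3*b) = (b^2 + 7*b + 12)/(b - 3)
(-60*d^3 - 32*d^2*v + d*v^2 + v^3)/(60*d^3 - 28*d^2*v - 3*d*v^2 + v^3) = (2*d + v)/(-2*d + v)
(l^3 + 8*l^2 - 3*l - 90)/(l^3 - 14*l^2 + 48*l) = (l^3 + 8*l^2 - 3*l - 90)/(l*(l^2 - 14*l + 48))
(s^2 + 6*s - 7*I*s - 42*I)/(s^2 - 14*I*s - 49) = (s + 6)/(s - 7*I)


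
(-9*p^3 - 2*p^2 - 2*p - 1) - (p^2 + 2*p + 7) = -9*p^3 - 3*p^2 - 4*p - 8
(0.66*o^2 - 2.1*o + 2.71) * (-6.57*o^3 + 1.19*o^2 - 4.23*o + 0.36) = -4.3362*o^5 + 14.5824*o^4 - 23.0955*o^3 + 12.3455*o^2 - 12.2193*o + 0.9756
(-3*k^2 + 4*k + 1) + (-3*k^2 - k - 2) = -6*k^2 + 3*k - 1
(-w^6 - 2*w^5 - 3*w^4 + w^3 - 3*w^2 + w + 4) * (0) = 0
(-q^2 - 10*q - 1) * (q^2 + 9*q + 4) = -q^4 - 19*q^3 - 95*q^2 - 49*q - 4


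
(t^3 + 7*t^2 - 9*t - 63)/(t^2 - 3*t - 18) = (t^2 + 4*t - 21)/(t - 6)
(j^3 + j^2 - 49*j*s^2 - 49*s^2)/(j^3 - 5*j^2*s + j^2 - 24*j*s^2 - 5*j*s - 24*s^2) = (-j^2 + 49*s^2)/(-j^2 + 5*j*s + 24*s^2)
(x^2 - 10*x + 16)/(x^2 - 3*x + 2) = (x - 8)/(x - 1)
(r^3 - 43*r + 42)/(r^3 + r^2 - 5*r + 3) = (r^2 + r - 42)/(r^2 + 2*r - 3)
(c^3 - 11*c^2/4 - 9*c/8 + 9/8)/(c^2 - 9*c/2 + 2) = (4*c^2 - 9*c - 9)/(4*(c - 4))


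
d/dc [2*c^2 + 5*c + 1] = 4*c + 5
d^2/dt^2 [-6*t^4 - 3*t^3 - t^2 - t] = -72*t^2 - 18*t - 2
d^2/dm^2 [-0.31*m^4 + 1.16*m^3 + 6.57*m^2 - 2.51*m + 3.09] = -3.72*m^2 + 6.96*m + 13.14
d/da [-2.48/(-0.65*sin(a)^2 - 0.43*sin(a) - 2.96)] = -(3.224*sin(a) + 1.0664)*cos(a)/(0.65*sin(a)^2 + 0.43*sin(a) + 2.96)^2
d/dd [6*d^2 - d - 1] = 12*d - 1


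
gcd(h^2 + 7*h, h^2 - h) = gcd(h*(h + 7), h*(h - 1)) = h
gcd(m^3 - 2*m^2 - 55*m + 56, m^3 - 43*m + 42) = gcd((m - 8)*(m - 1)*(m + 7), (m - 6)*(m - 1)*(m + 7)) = m^2 + 6*m - 7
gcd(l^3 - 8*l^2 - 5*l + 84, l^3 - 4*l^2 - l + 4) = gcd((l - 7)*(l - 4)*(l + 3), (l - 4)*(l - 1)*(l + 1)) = l - 4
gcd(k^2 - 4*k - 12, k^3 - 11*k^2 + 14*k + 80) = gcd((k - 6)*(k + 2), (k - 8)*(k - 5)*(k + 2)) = k + 2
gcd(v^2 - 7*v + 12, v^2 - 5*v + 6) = v - 3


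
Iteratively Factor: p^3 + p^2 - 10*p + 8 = (p - 1)*(p^2 + 2*p - 8) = (p - 2)*(p - 1)*(p + 4)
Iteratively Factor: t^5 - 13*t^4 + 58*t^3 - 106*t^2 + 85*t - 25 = (t - 5)*(t^4 - 8*t^3 + 18*t^2 - 16*t + 5) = (t - 5)*(t - 1)*(t^3 - 7*t^2 + 11*t - 5) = (t - 5)^2*(t - 1)*(t^2 - 2*t + 1) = (t - 5)^2*(t - 1)^2*(t - 1)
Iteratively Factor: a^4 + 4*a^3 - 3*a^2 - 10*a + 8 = (a + 4)*(a^3 - 3*a + 2) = (a - 1)*(a + 4)*(a^2 + a - 2) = (a - 1)^2*(a + 4)*(a + 2)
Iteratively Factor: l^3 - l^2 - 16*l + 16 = (l + 4)*(l^2 - 5*l + 4) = (l - 1)*(l + 4)*(l - 4)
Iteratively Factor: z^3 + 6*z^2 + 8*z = (z)*(z^2 + 6*z + 8) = z*(z + 2)*(z + 4)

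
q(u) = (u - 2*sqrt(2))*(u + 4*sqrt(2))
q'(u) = 2*u + 2*sqrt(2)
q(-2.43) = -16.97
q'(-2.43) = -2.03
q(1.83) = -7.48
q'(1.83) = 6.49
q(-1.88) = -17.78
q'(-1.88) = -0.93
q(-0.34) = -16.85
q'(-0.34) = 2.15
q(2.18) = -5.08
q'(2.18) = 7.19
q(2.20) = -4.94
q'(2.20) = 7.23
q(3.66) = 7.75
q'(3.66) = 10.15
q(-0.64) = -17.40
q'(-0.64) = 1.55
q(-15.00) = 166.57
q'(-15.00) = -27.17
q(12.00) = 161.94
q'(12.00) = 26.83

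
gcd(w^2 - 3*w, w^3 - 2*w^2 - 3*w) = w^2 - 3*w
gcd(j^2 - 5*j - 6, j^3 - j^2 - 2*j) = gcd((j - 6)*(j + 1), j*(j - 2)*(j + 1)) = j + 1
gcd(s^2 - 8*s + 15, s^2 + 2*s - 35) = s - 5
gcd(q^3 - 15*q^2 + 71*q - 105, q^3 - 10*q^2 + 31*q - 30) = q^2 - 8*q + 15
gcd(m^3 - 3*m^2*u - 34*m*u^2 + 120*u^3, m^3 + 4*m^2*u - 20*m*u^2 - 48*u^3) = -m^2 - 2*m*u + 24*u^2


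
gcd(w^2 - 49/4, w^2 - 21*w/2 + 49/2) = w - 7/2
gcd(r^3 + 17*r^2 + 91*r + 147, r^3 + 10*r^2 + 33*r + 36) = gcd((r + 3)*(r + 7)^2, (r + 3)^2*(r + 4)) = r + 3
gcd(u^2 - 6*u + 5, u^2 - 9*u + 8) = u - 1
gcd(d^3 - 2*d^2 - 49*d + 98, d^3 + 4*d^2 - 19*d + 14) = d^2 + 5*d - 14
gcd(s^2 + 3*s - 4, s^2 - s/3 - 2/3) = s - 1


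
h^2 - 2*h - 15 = (h - 5)*(h + 3)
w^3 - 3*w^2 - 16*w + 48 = (w - 4)*(w - 3)*(w + 4)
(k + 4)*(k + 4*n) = k^2 + 4*k*n + 4*k + 16*n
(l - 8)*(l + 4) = l^2 - 4*l - 32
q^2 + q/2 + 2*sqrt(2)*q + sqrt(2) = (q + 1/2)*(q + 2*sqrt(2))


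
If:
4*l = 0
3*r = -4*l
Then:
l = 0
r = 0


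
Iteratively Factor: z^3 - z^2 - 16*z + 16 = (z - 1)*(z^2 - 16) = (z - 1)*(z + 4)*(z - 4)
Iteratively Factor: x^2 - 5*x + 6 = (x - 3)*(x - 2)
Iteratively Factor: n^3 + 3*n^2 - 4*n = (n)*(n^2 + 3*n - 4) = n*(n - 1)*(n + 4)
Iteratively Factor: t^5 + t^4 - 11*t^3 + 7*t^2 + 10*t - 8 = (t - 1)*(t^4 + 2*t^3 - 9*t^2 - 2*t + 8) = (t - 1)^2*(t^3 + 3*t^2 - 6*t - 8) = (t - 1)^2*(t + 4)*(t^2 - t - 2) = (t - 1)^2*(t + 1)*(t + 4)*(t - 2)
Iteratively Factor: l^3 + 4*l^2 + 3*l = (l + 1)*(l^2 + 3*l) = (l + 1)*(l + 3)*(l)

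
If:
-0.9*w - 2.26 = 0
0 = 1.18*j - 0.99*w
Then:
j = -2.11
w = -2.51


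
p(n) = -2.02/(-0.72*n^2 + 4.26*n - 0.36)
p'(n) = -2.02*(1.44*n - 4.26)/(-0.72*n^2 + 4.26*n - 0.36)^2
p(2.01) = -0.38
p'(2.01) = 0.10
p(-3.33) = 0.09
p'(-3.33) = 0.04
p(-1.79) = 0.20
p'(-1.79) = 0.13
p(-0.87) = 0.44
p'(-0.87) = 0.52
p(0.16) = -6.66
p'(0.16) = 88.56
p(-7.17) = 0.03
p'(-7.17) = 0.01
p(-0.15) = 1.99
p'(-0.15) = 8.77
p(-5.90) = 0.04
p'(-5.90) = 0.01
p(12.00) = 0.04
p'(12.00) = -0.01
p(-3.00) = 0.10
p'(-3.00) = 0.05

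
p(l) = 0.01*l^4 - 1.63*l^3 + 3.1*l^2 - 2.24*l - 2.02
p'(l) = 0.04*l^3 - 4.89*l^2 + 6.2*l - 2.24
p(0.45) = -2.55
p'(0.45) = -0.44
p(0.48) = -2.56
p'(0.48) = -0.39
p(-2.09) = 31.27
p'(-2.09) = -36.92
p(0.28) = -2.44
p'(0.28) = -0.89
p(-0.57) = 0.57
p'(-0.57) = -7.37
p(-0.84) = 3.02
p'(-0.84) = -10.92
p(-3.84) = 146.76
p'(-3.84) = -100.42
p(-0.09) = -1.79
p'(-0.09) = -2.84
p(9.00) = -893.74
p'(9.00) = -313.37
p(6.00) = -242.98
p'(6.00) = -132.44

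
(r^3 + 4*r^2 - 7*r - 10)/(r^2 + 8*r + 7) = (r^2 + 3*r - 10)/(r + 7)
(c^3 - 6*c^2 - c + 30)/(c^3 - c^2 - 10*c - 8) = (c^2 - 8*c + 15)/(c^2 - 3*c - 4)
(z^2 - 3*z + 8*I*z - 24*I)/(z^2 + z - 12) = (z + 8*I)/(z + 4)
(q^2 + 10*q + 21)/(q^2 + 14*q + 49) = (q + 3)/(q + 7)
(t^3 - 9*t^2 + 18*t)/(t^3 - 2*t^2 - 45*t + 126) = t/(t + 7)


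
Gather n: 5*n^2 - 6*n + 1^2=5*n^2 - 6*n + 1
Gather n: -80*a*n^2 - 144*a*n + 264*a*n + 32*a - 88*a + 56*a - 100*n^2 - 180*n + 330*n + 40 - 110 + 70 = n^2*(-80*a - 100) + n*(120*a + 150)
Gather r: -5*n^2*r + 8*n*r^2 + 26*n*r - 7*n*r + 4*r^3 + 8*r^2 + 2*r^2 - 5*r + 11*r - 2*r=4*r^3 + r^2*(8*n + 10) + r*(-5*n^2 + 19*n + 4)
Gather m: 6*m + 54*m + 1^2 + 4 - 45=60*m - 40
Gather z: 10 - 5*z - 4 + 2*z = 6 - 3*z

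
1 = 1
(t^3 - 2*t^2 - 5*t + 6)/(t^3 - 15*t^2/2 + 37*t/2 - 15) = 2*(t^2 + t - 2)/(2*t^2 - 9*t + 10)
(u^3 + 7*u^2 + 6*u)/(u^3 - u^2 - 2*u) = (u + 6)/(u - 2)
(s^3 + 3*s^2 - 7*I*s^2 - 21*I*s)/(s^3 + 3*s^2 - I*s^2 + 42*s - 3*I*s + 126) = s/(s + 6*I)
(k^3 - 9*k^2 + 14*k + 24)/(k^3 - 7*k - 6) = (k^2 - 10*k + 24)/(k^2 - k - 6)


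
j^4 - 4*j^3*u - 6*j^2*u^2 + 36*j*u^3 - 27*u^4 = (j - 3*u)^2*(j - u)*(j + 3*u)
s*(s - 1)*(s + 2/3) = s^3 - s^2/3 - 2*s/3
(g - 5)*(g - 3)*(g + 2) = g^3 - 6*g^2 - g + 30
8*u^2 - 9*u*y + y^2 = (-8*u + y)*(-u + y)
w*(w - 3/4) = w^2 - 3*w/4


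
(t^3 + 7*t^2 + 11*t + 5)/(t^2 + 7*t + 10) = (t^2 + 2*t + 1)/(t + 2)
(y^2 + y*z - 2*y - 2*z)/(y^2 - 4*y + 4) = (y + z)/(y - 2)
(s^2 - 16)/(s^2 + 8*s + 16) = (s - 4)/(s + 4)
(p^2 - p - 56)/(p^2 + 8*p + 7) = (p - 8)/(p + 1)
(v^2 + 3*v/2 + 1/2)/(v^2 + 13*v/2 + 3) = (v + 1)/(v + 6)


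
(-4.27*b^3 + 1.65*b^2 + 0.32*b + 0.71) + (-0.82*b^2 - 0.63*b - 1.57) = -4.27*b^3 + 0.83*b^2 - 0.31*b - 0.86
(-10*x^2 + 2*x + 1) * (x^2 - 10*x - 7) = -10*x^4 + 102*x^3 + 51*x^2 - 24*x - 7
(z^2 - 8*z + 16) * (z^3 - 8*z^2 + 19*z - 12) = z^5 - 16*z^4 + 99*z^3 - 292*z^2 + 400*z - 192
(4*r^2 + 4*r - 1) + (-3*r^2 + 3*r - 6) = r^2 + 7*r - 7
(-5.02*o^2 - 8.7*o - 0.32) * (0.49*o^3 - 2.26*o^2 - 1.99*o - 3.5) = -2.4598*o^5 + 7.0822*o^4 + 29.495*o^3 + 35.6062*o^2 + 31.0868*o + 1.12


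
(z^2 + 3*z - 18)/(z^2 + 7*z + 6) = (z - 3)/(z + 1)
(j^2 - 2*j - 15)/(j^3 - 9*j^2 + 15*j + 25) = (j + 3)/(j^2 - 4*j - 5)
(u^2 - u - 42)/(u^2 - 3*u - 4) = (-u^2 + u + 42)/(-u^2 + 3*u + 4)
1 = 1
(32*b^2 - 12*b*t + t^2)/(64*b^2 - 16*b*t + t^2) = (-4*b + t)/(-8*b + t)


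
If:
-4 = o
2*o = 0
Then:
No Solution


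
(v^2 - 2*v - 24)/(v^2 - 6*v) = (v + 4)/v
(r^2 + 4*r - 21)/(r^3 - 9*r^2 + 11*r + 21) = (r + 7)/(r^2 - 6*r - 7)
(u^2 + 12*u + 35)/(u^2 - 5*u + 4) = (u^2 + 12*u + 35)/(u^2 - 5*u + 4)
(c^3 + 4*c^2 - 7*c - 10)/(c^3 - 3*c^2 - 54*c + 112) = (c^2 + 6*c + 5)/(c^2 - c - 56)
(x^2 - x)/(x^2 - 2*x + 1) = x/(x - 1)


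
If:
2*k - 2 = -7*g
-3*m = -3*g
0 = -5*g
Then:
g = 0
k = 1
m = 0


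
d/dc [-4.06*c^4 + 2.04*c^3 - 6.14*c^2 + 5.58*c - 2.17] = -16.24*c^3 + 6.12*c^2 - 12.28*c + 5.58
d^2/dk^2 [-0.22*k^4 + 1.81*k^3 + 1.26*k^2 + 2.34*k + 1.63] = -2.64*k^2 + 10.86*k + 2.52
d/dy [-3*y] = -3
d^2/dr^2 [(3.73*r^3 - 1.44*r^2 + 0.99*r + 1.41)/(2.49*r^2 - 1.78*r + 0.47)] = (-2.8421709430404e-14*r^5 + 2.8421709430404e-14*r^4 + 14.417288*r^3 + 43.84113*r^2 - 39.504252*r + 6.654918)/(15.438249*r^6 - 33.108534*r^5 + 32.410089*r^4 - 18.138556*r^3 + 6.117567*r^2 - 1.179606*r + 0.103823)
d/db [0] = 0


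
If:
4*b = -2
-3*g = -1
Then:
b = -1/2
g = 1/3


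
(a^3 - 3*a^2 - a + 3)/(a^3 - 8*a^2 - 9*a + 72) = (a^2 - 1)/(a^2 - 5*a - 24)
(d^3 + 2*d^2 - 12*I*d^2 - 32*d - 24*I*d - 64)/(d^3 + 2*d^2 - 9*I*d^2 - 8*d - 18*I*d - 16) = (d - 4*I)/(d - I)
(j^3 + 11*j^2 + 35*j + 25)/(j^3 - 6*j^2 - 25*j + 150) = (j^2 + 6*j + 5)/(j^2 - 11*j + 30)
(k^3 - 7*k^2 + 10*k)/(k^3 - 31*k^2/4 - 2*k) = 4*(-k^2 + 7*k - 10)/(-4*k^2 + 31*k + 8)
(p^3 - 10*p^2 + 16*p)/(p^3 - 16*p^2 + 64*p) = (p - 2)/(p - 8)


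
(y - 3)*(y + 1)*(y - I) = y^3 - 2*y^2 - I*y^2 - 3*y + 2*I*y + 3*I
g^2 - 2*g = g*(g - 2)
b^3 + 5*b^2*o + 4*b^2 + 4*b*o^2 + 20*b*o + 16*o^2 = (b + 4)*(b + o)*(b + 4*o)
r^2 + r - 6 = (r - 2)*(r + 3)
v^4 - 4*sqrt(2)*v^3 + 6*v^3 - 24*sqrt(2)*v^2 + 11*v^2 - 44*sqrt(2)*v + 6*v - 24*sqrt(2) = (v + 1)*(v + 2)*(v + 3)*(v - 4*sqrt(2))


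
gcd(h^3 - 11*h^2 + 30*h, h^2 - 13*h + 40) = h - 5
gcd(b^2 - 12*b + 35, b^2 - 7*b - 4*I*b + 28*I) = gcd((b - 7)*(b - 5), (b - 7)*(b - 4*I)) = b - 7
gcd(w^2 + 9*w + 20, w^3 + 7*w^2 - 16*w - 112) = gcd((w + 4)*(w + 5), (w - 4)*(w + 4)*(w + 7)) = w + 4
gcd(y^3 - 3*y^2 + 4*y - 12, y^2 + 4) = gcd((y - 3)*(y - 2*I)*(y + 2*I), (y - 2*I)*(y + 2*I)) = y^2 + 4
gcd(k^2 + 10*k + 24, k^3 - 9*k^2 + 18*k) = 1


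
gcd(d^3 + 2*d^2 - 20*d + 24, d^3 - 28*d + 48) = d^2 + 4*d - 12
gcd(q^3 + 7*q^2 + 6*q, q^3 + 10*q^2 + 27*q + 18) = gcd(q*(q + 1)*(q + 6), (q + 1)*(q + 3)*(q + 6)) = q^2 + 7*q + 6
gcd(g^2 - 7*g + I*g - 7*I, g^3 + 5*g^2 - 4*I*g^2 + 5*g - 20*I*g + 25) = g + I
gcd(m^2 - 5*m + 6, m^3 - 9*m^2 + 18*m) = m - 3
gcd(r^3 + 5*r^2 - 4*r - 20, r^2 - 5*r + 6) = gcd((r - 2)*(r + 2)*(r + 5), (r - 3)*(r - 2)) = r - 2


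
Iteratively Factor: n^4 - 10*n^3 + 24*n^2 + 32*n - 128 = (n - 4)*(n^3 - 6*n^2 + 32) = (n - 4)^2*(n^2 - 2*n - 8) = (n - 4)^3*(n + 2)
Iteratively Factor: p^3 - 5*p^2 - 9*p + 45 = (p + 3)*(p^2 - 8*p + 15) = (p - 5)*(p + 3)*(p - 3)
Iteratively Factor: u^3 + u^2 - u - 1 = (u + 1)*(u^2 - 1) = (u - 1)*(u + 1)*(u + 1)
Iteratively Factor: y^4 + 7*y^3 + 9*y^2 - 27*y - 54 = (y + 3)*(y^3 + 4*y^2 - 3*y - 18) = (y + 3)^2*(y^2 + y - 6) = (y - 2)*(y + 3)^2*(y + 3)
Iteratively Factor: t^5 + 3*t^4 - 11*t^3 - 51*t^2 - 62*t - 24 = (t + 3)*(t^4 - 11*t^2 - 18*t - 8) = (t + 1)*(t + 3)*(t^3 - t^2 - 10*t - 8) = (t - 4)*(t + 1)*(t + 3)*(t^2 + 3*t + 2) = (t - 4)*(t + 1)^2*(t + 3)*(t + 2)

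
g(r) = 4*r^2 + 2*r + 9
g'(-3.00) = -22.00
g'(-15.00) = -118.00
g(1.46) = 20.45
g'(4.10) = 34.80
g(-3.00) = 39.00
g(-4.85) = 93.39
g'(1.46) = 13.68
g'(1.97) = 17.76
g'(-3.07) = -22.56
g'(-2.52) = -18.16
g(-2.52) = 29.36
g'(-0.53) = -2.24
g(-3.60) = 53.64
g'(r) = 8*r + 2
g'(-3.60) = -26.80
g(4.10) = 84.44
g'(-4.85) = -36.80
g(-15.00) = 879.00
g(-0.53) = 9.06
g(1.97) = 28.46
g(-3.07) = 40.56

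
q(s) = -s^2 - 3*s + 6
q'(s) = -2*s - 3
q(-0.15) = 6.43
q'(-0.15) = -2.70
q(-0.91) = 7.90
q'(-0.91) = -1.18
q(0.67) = 3.54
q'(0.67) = -4.34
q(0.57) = 3.97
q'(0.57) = -4.14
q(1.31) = 0.35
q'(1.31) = -5.62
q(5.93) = -46.95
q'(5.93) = -14.86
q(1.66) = -1.74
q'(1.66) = -6.32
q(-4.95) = -3.65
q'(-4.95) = 6.90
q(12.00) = -174.00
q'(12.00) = -27.00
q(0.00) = 6.00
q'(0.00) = -3.00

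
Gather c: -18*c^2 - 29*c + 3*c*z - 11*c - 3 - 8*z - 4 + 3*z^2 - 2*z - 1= -18*c^2 + c*(3*z - 40) + 3*z^2 - 10*z - 8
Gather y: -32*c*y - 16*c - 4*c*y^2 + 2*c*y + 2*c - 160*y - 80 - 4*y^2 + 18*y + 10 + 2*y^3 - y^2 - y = -14*c + 2*y^3 + y^2*(-4*c - 5) + y*(-30*c - 143) - 70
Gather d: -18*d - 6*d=-24*d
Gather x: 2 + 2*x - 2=2*x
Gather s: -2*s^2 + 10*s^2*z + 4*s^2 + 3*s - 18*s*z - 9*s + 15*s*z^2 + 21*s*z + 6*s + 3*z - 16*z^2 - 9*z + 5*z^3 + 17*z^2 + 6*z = s^2*(10*z + 2) + s*(15*z^2 + 3*z) + 5*z^3 + z^2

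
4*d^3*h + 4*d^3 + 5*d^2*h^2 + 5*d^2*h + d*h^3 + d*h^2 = (d + h)*(4*d + h)*(d*h + d)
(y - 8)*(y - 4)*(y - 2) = y^3 - 14*y^2 + 56*y - 64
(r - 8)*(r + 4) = r^2 - 4*r - 32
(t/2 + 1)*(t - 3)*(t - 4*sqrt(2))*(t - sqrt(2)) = t^4/2 - 5*sqrt(2)*t^3/2 - t^3/2 + t^2 + 5*sqrt(2)*t^2/2 - 4*t + 15*sqrt(2)*t - 24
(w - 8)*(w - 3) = w^2 - 11*w + 24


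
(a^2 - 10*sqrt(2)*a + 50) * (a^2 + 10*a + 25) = a^4 - 10*sqrt(2)*a^3 + 10*a^3 - 100*sqrt(2)*a^2 + 75*a^2 - 250*sqrt(2)*a + 500*a + 1250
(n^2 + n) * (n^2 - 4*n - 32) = n^4 - 3*n^3 - 36*n^2 - 32*n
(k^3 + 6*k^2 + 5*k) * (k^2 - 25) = k^5 + 6*k^4 - 20*k^3 - 150*k^2 - 125*k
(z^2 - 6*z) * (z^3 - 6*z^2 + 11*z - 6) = z^5 - 12*z^4 + 47*z^3 - 72*z^2 + 36*z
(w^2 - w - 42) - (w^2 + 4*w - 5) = -5*w - 37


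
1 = 1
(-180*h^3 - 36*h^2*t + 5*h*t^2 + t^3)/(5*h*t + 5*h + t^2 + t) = (-36*h^2 + t^2)/(t + 1)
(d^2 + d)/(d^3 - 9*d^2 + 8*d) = (d + 1)/(d^2 - 9*d + 8)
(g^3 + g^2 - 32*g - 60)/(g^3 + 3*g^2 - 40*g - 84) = (g + 5)/(g + 7)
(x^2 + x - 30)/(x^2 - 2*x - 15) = (x + 6)/(x + 3)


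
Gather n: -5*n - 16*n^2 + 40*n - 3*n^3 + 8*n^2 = -3*n^3 - 8*n^2 + 35*n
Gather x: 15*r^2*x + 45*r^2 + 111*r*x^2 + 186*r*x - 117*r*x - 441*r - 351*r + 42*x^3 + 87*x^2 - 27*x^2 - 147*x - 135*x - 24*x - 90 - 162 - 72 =45*r^2 - 792*r + 42*x^3 + x^2*(111*r + 60) + x*(15*r^2 + 69*r - 306) - 324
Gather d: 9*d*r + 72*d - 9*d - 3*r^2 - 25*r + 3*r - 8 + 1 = d*(9*r + 63) - 3*r^2 - 22*r - 7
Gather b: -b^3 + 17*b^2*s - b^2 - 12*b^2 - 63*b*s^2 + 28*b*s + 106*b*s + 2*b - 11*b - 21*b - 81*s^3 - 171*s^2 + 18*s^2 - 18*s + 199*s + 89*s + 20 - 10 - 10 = -b^3 + b^2*(17*s - 13) + b*(-63*s^2 + 134*s - 30) - 81*s^3 - 153*s^2 + 270*s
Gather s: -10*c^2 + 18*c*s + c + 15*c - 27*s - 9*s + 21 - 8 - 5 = -10*c^2 + 16*c + s*(18*c - 36) + 8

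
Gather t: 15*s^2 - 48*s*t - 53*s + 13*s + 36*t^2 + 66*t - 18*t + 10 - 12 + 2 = 15*s^2 - 40*s + 36*t^2 + t*(48 - 48*s)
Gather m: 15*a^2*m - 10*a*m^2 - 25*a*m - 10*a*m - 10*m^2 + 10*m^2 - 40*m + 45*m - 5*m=-10*a*m^2 + m*(15*a^2 - 35*a)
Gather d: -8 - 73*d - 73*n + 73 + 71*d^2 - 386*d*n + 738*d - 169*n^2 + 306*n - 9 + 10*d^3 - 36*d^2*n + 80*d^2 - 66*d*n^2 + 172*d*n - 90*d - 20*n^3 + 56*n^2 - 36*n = 10*d^3 + d^2*(151 - 36*n) + d*(-66*n^2 - 214*n + 575) - 20*n^3 - 113*n^2 + 197*n + 56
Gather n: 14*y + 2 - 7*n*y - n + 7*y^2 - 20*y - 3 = n*(-7*y - 1) + 7*y^2 - 6*y - 1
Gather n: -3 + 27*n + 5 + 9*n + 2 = 36*n + 4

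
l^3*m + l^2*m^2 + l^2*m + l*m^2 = l*(l + m)*(l*m + m)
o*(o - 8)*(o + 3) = o^3 - 5*o^2 - 24*o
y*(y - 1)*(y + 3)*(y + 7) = y^4 + 9*y^3 + 11*y^2 - 21*y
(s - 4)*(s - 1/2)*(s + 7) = s^3 + 5*s^2/2 - 59*s/2 + 14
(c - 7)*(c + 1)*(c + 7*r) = c^3 + 7*c^2*r - 6*c^2 - 42*c*r - 7*c - 49*r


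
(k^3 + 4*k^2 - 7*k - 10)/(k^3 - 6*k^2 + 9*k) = (k^3 + 4*k^2 - 7*k - 10)/(k*(k^2 - 6*k + 9))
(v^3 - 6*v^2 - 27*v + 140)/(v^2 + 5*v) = v - 11 + 28/v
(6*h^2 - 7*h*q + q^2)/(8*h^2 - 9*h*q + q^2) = (-6*h + q)/(-8*h + q)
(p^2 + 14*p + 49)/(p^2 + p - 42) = (p + 7)/(p - 6)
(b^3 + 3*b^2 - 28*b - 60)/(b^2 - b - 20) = (b^2 + 8*b + 12)/(b + 4)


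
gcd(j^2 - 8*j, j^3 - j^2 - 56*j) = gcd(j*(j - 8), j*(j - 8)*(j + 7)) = j^2 - 8*j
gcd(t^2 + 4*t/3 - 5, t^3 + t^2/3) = 1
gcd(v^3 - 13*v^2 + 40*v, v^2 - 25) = v - 5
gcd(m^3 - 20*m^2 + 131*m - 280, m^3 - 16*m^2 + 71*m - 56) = m^2 - 15*m + 56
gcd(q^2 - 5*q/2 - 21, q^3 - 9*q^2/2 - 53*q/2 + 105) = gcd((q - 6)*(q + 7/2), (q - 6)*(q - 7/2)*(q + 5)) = q - 6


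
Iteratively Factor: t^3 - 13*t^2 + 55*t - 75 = (t - 5)*(t^2 - 8*t + 15) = (t - 5)^2*(t - 3)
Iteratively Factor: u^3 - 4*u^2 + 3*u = (u - 3)*(u^2 - u) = u*(u - 3)*(u - 1)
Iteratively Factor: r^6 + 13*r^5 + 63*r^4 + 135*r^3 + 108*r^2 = (r + 3)*(r^5 + 10*r^4 + 33*r^3 + 36*r^2) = (r + 3)^2*(r^4 + 7*r^3 + 12*r^2) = (r + 3)^2*(r + 4)*(r^3 + 3*r^2) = (r + 3)^3*(r + 4)*(r^2) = r*(r + 3)^3*(r + 4)*(r)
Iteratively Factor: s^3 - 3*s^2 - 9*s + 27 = (s + 3)*(s^2 - 6*s + 9) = (s - 3)*(s + 3)*(s - 3)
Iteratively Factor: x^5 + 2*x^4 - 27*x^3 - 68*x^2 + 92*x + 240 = (x - 2)*(x^4 + 4*x^3 - 19*x^2 - 106*x - 120) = (x - 2)*(x + 3)*(x^3 + x^2 - 22*x - 40) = (x - 2)*(x + 3)*(x + 4)*(x^2 - 3*x - 10) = (x - 5)*(x - 2)*(x + 3)*(x + 4)*(x + 2)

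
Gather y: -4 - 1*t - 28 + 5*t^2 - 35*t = 5*t^2 - 36*t - 32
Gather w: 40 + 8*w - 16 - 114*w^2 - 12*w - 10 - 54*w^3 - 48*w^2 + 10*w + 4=-54*w^3 - 162*w^2 + 6*w + 18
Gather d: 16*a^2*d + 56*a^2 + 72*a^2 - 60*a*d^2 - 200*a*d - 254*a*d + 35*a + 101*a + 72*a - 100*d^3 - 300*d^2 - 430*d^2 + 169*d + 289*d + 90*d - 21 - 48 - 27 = 128*a^2 + 208*a - 100*d^3 + d^2*(-60*a - 730) + d*(16*a^2 - 454*a + 548) - 96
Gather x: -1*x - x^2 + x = -x^2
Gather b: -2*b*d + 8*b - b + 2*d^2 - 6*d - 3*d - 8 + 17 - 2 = b*(7 - 2*d) + 2*d^2 - 9*d + 7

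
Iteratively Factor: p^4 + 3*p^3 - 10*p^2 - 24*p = (p + 4)*(p^3 - p^2 - 6*p) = p*(p + 4)*(p^2 - p - 6) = p*(p - 3)*(p + 4)*(p + 2)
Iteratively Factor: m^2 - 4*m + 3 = (m - 1)*(m - 3)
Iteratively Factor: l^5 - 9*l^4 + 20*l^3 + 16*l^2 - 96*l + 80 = (l + 2)*(l^4 - 11*l^3 + 42*l^2 - 68*l + 40) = (l - 5)*(l + 2)*(l^3 - 6*l^2 + 12*l - 8) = (l - 5)*(l - 2)*(l + 2)*(l^2 - 4*l + 4) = (l - 5)*(l - 2)^2*(l + 2)*(l - 2)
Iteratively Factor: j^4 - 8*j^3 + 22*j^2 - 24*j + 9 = (j - 1)*(j^3 - 7*j^2 + 15*j - 9) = (j - 1)^2*(j^2 - 6*j + 9) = (j - 3)*(j - 1)^2*(j - 3)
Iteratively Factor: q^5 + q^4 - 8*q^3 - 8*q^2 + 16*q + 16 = (q - 2)*(q^4 + 3*q^3 - 2*q^2 - 12*q - 8) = (q - 2)*(q + 1)*(q^3 + 2*q^2 - 4*q - 8) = (q - 2)^2*(q + 1)*(q^2 + 4*q + 4) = (q - 2)^2*(q + 1)*(q + 2)*(q + 2)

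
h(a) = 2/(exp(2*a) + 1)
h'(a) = -4*exp(2*a)/(exp(2*a) + 1)^2 = -1/cosh(a)^2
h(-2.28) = 1.98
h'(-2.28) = -0.04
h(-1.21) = 1.84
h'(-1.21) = -0.30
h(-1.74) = 1.94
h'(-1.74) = -0.12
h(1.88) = 0.05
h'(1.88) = -0.09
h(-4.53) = 2.00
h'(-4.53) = -0.00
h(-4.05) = 2.00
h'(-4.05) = -0.00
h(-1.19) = 1.83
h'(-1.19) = -0.31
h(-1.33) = 1.87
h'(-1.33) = -0.24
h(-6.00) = 2.00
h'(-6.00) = 0.00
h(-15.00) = 2.00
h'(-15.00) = 0.00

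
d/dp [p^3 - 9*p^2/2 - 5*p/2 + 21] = 3*p^2 - 9*p - 5/2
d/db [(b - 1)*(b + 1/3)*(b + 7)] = 3*b^2 + 38*b/3 - 5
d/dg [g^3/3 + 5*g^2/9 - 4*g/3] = g^2 + 10*g/9 - 4/3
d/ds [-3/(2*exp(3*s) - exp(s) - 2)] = (18*exp(2*s) - 3)*exp(s)/(-2*exp(3*s) + exp(s) + 2)^2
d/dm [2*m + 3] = 2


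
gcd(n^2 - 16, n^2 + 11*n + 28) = n + 4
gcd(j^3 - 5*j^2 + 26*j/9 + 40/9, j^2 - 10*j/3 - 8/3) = j^2 - 10*j/3 - 8/3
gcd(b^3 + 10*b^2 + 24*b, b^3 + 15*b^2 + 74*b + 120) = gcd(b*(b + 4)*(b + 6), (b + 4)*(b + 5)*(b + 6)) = b^2 + 10*b + 24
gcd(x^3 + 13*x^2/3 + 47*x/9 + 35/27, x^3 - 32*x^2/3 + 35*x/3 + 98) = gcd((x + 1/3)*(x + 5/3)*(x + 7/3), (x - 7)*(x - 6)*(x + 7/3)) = x + 7/3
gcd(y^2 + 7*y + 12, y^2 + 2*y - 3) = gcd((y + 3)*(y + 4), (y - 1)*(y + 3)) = y + 3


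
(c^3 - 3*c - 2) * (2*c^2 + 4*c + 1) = 2*c^5 + 4*c^4 - 5*c^3 - 16*c^2 - 11*c - 2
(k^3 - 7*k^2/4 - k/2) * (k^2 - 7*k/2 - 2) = k^5 - 21*k^4/4 + 29*k^3/8 + 21*k^2/4 + k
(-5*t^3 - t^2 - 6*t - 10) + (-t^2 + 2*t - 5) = -5*t^3 - 2*t^2 - 4*t - 15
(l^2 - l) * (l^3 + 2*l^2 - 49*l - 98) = l^5 + l^4 - 51*l^3 - 49*l^2 + 98*l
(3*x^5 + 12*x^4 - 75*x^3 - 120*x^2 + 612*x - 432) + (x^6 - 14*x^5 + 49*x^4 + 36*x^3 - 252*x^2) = x^6 - 11*x^5 + 61*x^4 - 39*x^3 - 372*x^2 + 612*x - 432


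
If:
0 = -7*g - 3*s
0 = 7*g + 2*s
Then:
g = 0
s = 0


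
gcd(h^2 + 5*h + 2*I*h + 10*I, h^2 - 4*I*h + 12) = h + 2*I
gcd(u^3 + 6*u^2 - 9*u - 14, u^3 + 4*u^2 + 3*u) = u + 1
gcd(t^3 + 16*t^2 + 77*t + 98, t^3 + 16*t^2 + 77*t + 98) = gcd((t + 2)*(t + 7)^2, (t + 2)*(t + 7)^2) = t^3 + 16*t^2 + 77*t + 98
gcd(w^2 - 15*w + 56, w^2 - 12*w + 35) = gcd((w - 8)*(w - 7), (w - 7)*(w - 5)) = w - 7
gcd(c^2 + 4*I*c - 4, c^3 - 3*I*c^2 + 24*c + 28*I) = c^2 + 4*I*c - 4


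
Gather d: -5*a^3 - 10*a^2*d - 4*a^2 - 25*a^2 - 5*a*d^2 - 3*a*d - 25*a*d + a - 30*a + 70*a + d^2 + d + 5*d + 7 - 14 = -5*a^3 - 29*a^2 + 41*a + d^2*(1 - 5*a) + d*(-10*a^2 - 28*a + 6) - 7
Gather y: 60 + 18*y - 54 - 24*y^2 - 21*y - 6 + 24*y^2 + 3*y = 0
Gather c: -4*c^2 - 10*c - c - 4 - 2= -4*c^2 - 11*c - 6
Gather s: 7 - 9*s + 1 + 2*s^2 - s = 2*s^2 - 10*s + 8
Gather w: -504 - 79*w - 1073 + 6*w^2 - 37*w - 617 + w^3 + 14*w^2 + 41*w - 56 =w^3 + 20*w^2 - 75*w - 2250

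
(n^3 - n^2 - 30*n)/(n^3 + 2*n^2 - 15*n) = (n - 6)/(n - 3)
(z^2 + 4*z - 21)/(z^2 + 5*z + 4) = (z^2 + 4*z - 21)/(z^2 + 5*z + 4)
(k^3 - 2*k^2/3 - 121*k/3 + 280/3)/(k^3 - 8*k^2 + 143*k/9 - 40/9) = 3*(k + 7)/(3*k - 1)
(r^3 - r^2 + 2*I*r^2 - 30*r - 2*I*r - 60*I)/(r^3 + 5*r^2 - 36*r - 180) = (r + 2*I)/(r + 6)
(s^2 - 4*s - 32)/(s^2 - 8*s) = (s + 4)/s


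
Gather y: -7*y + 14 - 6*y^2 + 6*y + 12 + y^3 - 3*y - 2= y^3 - 6*y^2 - 4*y + 24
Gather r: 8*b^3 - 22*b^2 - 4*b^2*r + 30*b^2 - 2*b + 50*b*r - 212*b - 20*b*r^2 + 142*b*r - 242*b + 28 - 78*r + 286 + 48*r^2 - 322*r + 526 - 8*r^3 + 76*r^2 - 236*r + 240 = 8*b^3 + 8*b^2 - 456*b - 8*r^3 + r^2*(124 - 20*b) + r*(-4*b^2 + 192*b - 636) + 1080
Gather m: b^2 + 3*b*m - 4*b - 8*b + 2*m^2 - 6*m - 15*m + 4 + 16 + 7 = b^2 - 12*b + 2*m^2 + m*(3*b - 21) + 27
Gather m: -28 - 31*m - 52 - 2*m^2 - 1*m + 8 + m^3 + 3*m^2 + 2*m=m^3 + m^2 - 30*m - 72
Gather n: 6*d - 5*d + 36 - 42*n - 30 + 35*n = d - 7*n + 6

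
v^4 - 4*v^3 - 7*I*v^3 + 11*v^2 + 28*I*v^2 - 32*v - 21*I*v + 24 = (v - 3)*(v - 1)*(v - 8*I)*(v + I)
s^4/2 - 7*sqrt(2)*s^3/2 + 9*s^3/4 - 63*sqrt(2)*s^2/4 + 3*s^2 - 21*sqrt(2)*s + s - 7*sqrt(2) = (s/2 + 1)*(s + 1/2)*(s + 2)*(s - 7*sqrt(2))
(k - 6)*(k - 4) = k^2 - 10*k + 24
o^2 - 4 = (o - 2)*(o + 2)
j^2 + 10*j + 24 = (j + 4)*(j + 6)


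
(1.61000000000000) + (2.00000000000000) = 3.61000000000000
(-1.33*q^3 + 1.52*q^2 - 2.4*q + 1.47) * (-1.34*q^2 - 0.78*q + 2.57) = 1.7822*q^5 - 0.9994*q^4 - 1.3877*q^3 + 3.8086*q^2 - 7.3146*q + 3.7779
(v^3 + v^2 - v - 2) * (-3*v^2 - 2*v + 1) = -3*v^5 - 5*v^4 + 2*v^3 + 9*v^2 + 3*v - 2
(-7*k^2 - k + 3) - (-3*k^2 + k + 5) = -4*k^2 - 2*k - 2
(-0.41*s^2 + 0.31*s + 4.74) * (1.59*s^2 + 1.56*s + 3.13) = -0.6519*s^4 - 0.1467*s^3 + 6.7369*s^2 + 8.3647*s + 14.8362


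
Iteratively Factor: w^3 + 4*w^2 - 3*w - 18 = (w + 3)*(w^2 + w - 6) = (w + 3)^2*(w - 2)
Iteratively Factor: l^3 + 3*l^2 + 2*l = (l + 2)*(l^2 + l) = (l + 1)*(l + 2)*(l)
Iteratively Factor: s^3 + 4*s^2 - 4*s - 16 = (s + 4)*(s^2 - 4) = (s - 2)*(s + 4)*(s + 2)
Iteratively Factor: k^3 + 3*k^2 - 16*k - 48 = (k - 4)*(k^2 + 7*k + 12) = (k - 4)*(k + 3)*(k + 4)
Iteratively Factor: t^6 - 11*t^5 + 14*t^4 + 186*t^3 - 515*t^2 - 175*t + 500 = (t - 5)*(t^5 - 6*t^4 - 16*t^3 + 106*t^2 + 15*t - 100) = (t - 5)*(t + 4)*(t^4 - 10*t^3 + 24*t^2 + 10*t - 25) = (t - 5)*(t + 1)*(t + 4)*(t^3 - 11*t^2 + 35*t - 25) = (t - 5)*(t - 1)*(t + 1)*(t + 4)*(t^2 - 10*t + 25) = (t - 5)^2*(t - 1)*(t + 1)*(t + 4)*(t - 5)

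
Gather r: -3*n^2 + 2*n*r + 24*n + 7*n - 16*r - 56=-3*n^2 + 31*n + r*(2*n - 16) - 56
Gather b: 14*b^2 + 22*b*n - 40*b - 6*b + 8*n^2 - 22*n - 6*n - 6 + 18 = 14*b^2 + b*(22*n - 46) + 8*n^2 - 28*n + 12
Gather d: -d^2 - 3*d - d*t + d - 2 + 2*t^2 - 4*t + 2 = -d^2 + d*(-t - 2) + 2*t^2 - 4*t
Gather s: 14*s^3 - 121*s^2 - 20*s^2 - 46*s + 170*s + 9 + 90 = 14*s^3 - 141*s^2 + 124*s + 99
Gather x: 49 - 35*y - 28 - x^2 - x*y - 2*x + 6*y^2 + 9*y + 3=-x^2 + x*(-y - 2) + 6*y^2 - 26*y + 24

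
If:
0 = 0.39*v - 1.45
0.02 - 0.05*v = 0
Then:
No Solution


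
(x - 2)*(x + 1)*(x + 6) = x^3 + 5*x^2 - 8*x - 12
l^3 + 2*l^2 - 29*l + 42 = (l - 3)*(l - 2)*(l + 7)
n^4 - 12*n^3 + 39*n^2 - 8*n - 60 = (n - 6)*(n - 5)*(n - 2)*(n + 1)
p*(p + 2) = p^2 + 2*p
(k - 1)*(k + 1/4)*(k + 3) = k^3 + 9*k^2/4 - 5*k/2 - 3/4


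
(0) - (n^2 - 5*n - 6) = -n^2 + 5*n + 6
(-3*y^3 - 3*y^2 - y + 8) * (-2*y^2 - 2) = 6*y^5 + 6*y^4 + 8*y^3 - 10*y^2 + 2*y - 16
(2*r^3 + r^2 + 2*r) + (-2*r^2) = 2*r^3 - r^2 + 2*r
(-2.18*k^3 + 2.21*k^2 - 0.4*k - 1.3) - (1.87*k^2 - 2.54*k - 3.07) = -2.18*k^3 + 0.34*k^2 + 2.14*k + 1.77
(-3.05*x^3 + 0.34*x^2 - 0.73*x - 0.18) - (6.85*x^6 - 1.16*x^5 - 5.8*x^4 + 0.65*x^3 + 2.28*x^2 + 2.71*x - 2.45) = -6.85*x^6 + 1.16*x^5 + 5.8*x^4 - 3.7*x^3 - 1.94*x^2 - 3.44*x + 2.27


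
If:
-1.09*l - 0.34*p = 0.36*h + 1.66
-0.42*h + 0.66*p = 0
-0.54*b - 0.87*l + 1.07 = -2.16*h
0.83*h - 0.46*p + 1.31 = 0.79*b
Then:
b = 1.21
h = -0.67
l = -1.17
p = -0.42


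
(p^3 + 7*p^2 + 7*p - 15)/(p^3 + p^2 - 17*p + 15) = (p + 3)/(p - 3)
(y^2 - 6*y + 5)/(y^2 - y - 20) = (y - 1)/(y + 4)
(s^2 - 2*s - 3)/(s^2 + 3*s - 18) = (s + 1)/(s + 6)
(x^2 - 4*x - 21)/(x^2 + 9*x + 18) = (x - 7)/(x + 6)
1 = 1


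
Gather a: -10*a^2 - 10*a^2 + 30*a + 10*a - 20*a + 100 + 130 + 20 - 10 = -20*a^2 + 20*a + 240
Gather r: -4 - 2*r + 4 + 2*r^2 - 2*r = 2*r^2 - 4*r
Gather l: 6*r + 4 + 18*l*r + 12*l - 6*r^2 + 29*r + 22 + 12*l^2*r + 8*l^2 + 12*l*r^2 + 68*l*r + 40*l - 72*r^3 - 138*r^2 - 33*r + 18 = l^2*(12*r + 8) + l*(12*r^2 + 86*r + 52) - 72*r^3 - 144*r^2 + 2*r + 44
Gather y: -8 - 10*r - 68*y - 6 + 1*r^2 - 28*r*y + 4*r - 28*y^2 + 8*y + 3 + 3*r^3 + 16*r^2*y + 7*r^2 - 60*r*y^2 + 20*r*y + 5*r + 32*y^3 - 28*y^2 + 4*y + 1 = 3*r^3 + 8*r^2 - r + 32*y^3 + y^2*(-60*r - 56) + y*(16*r^2 - 8*r - 56) - 10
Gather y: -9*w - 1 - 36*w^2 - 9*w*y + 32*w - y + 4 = -36*w^2 + 23*w + y*(-9*w - 1) + 3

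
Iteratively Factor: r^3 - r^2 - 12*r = (r + 3)*(r^2 - 4*r) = r*(r + 3)*(r - 4)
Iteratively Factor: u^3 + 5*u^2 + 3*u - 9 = (u + 3)*(u^2 + 2*u - 3) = (u + 3)^2*(u - 1)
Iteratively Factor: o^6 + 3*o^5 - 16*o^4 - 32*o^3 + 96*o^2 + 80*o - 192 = (o - 2)*(o^5 + 5*o^4 - 6*o^3 - 44*o^2 + 8*o + 96) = (o - 2)^2*(o^4 + 7*o^3 + 8*o^2 - 28*o - 48) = (o - 2)^3*(o^3 + 9*o^2 + 26*o + 24) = (o - 2)^3*(o + 3)*(o^2 + 6*o + 8) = (o - 2)^3*(o + 2)*(o + 3)*(o + 4)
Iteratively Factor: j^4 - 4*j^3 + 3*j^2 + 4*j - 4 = (j + 1)*(j^3 - 5*j^2 + 8*j - 4) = (j - 2)*(j + 1)*(j^2 - 3*j + 2) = (j - 2)*(j - 1)*(j + 1)*(j - 2)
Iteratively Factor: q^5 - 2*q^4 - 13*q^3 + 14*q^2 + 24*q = (q + 1)*(q^4 - 3*q^3 - 10*q^2 + 24*q) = q*(q + 1)*(q^3 - 3*q^2 - 10*q + 24) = q*(q + 1)*(q + 3)*(q^2 - 6*q + 8) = q*(q - 2)*(q + 1)*(q + 3)*(q - 4)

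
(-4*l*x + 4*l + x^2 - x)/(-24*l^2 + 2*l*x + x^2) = (x - 1)/(6*l + x)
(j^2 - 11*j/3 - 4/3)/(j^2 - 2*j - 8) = (j + 1/3)/(j + 2)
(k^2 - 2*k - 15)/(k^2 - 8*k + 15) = (k + 3)/(k - 3)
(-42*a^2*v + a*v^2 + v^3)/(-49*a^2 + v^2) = v*(-6*a + v)/(-7*a + v)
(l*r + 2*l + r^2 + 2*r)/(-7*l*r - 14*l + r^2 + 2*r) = (l + r)/(-7*l + r)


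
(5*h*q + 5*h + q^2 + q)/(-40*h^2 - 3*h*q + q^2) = (q + 1)/(-8*h + q)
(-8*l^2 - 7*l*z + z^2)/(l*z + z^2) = (-8*l + z)/z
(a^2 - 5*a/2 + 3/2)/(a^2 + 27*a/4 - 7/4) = 2*(2*a^2 - 5*a + 3)/(4*a^2 + 27*a - 7)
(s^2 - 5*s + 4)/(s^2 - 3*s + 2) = (s - 4)/(s - 2)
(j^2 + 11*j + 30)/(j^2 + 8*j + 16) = (j^2 + 11*j + 30)/(j^2 + 8*j + 16)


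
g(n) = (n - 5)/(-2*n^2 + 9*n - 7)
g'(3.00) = -1.00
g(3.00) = -1.00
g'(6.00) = -0.02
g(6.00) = -0.04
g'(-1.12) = 0.16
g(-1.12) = 0.31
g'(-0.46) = 0.36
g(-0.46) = 0.47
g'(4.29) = -0.41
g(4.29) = 0.14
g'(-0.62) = 0.29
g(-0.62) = 0.42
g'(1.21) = 18.08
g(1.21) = -3.94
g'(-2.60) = 0.05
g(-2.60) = 0.17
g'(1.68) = 1.64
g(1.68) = -1.34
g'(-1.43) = 0.12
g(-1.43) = 0.27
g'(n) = (n - 5)*(4*n - 9)/(-2*n^2 + 9*n - 7)^2 + 1/(-2*n^2 + 9*n - 7) = (-2*n^2 + 9*n + (n - 5)*(4*n - 9) - 7)/(2*n^2 - 9*n + 7)^2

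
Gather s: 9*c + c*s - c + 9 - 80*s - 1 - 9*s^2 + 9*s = 8*c - 9*s^2 + s*(c - 71) + 8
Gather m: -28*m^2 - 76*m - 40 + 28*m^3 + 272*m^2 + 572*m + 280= 28*m^3 + 244*m^2 + 496*m + 240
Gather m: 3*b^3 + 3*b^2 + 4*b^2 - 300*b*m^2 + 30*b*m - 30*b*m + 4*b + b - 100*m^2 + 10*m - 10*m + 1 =3*b^3 + 7*b^2 + 5*b + m^2*(-300*b - 100) + 1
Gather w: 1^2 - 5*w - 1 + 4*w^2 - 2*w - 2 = 4*w^2 - 7*w - 2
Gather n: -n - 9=-n - 9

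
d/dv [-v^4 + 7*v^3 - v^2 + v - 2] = -4*v^3 + 21*v^2 - 2*v + 1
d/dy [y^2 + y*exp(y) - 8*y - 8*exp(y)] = y*exp(y) + 2*y - 7*exp(y) - 8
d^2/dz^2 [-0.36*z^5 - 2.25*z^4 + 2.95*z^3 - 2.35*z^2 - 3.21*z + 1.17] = -7.2*z^3 - 27.0*z^2 + 17.7*z - 4.7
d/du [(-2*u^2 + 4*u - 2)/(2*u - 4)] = (-u^2 + 4*u - 3)/(u^2 - 4*u + 4)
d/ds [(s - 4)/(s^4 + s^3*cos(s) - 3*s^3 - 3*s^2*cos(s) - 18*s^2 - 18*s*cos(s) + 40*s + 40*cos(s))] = (s^4*sin(s) - 3*s^4 - 7*s^3*sin(s) - 2*s^3*cos(s) + 22*s^3 - 6*s^2*sin(s) + 15*s^2*cos(s) - 18*s^2 + 112*s*sin(s) - 24*s*cos(s) - 144*s - 160*sin(s) - 32*cos(s) + 160)/((s - 5)^2*(s - 2)^2*(s + 4)^2*(s + cos(s))^2)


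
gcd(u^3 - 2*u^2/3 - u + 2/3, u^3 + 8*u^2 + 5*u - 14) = u - 1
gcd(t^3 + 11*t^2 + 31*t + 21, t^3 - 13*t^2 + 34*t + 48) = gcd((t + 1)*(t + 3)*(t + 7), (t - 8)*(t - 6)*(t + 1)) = t + 1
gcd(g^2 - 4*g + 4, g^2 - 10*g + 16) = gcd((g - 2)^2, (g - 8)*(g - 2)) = g - 2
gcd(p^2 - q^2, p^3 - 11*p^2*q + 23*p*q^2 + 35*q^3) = p + q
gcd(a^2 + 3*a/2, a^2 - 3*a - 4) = 1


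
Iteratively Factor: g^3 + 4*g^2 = (g)*(g^2 + 4*g) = g^2*(g + 4)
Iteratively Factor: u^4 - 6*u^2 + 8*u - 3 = (u - 1)*(u^3 + u^2 - 5*u + 3) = (u - 1)^2*(u^2 + 2*u - 3) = (u - 1)^3*(u + 3)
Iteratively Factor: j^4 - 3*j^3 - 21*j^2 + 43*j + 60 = (j - 3)*(j^3 - 21*j - 20) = (j - 3)*(j + 1)*(j^2 - j - 20) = (j - 3)*(j + 1)*(j + 4)*(j - 5)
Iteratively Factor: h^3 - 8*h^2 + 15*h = (h - 3)*(h^2 - 5*h) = h*(h - 3)*(h - 5)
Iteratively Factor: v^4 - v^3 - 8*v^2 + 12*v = (v - 2)*(v^3 + v^2 - 6*v) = (v - 2)^2*(v^2 + 3*v) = (v - 2)^2*(v + 3)*(v)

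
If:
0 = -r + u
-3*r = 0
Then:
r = 0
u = 0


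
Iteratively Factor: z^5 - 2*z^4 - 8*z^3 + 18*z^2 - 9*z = (z)*(z^4 - 2*z^3 - 8*z^2 + 18*z - 9) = z*(z - 3)*(z^3 + z^2 - 5*z + 3) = z*(z - 3)*(z + 3)*(z^2 - 2*z + 1) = z*(z - 3)*(z - 1)*(z + 3)*(z - 1)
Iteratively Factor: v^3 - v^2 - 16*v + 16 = (v + 4)*(v^2 - 5*v + 4) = (v - 1)*(v + 4)*(v - 4)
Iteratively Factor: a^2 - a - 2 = (a + 1)*(a - 2)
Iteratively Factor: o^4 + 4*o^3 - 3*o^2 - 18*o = (o)*(o^3 + 4*o^2 - 3*o - 18) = o*(o + 3)*(o^2 + o - 6) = o*(o + 3)^2*(o - 2)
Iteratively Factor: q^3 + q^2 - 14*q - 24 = (q + 3)*(q^2 - 2*q - 8) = (q - 4)*(q + 3)*(q + 2)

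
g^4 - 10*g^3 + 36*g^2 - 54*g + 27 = (g - 3)^3*(g - 1)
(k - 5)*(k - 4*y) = k^2 - 4*k*y - 5*k + 20*y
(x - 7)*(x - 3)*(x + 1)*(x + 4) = x^4 - 5*x^3 - 25*x^2 + 65*x + 84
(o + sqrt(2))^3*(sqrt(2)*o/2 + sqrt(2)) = sqrt(2)*o^4/2 + sqrt(2)*o^3 + 3*o^3 + 3*sqrt(2)*o^2 + 6*o^2 + 2*o + 6*sqrt(2)*o + 4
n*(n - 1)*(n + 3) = n^3 + 2*n^2 - 3*n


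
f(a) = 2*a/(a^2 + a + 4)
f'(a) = 2*a*(-2*a - 1)/(a^2 + a + 4)^2 + 2/(a^2 + a + 4) = 2*(4 - a^2)/(a^4 + 2*a^3 + 9*a^2 + 8*a + 16)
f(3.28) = 0.36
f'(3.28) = -0.04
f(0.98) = 0.33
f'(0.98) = 0.17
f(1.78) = 0.40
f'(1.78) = 0.02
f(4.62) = 0.31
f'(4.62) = -0.04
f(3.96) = 0.34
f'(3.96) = -0.04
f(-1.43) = -0.62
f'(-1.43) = 0.18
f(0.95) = 0.32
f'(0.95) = 0.18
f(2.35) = 0.40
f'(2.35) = -0.02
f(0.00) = 0.00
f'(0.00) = 0.50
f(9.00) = 0.19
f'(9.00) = -0.02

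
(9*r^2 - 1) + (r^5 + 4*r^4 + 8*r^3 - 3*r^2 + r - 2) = r^5 + 4*r^4 + 8*r^3 + 6*r^2 + r - 3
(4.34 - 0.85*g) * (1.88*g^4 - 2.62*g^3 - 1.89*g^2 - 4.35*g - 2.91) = -1.598*g^5 + 10.3862*g^4 - 9.7643*g^3 - 4.5051*g^2 - 16.4055*g - 12.6294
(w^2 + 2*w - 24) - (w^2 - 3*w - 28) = 5*w + 4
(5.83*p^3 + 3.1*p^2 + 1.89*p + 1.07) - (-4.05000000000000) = 5.83*p^3 + 3.1*p^2 + 1.89*p + 5.12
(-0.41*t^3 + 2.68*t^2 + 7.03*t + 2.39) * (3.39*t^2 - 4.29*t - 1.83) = -1.3899*t^5 + 10.8441*t^4 + 13.0848*t^3 - 26.961*t^2 - 23.118*t - 4.3737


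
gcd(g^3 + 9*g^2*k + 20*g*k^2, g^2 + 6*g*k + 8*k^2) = g + 4*k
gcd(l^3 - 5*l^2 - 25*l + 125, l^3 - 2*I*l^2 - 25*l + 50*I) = l^2 - 25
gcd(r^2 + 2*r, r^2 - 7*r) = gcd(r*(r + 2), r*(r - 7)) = r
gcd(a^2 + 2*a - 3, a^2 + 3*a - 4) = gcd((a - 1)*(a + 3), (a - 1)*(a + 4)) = a - 1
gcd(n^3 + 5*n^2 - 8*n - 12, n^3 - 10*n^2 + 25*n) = 1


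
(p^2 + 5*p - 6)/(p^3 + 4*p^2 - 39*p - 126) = (p^2 + 5*p - 6)/(p^3 + 4*p^2 - 39*p - 126)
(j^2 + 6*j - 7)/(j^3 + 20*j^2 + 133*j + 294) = (j - 1)/(j^2 + 13*j + 42)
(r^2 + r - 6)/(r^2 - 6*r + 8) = (r + 3)/(r - 4)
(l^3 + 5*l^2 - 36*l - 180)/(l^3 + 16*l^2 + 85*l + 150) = (l - 6)/(l + 5)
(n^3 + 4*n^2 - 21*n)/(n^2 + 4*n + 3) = n*(n^2 + 4*n - 21)/(n^2 + 4*n + 3)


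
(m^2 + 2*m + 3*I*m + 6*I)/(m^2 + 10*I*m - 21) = (m + 2)/(m + 7*I)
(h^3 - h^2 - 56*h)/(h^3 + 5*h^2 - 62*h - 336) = h/(h + 6)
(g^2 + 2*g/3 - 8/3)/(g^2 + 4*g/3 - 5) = (3*g^2 + 2*g - 8)/(3*g^2 + 4*g - 15)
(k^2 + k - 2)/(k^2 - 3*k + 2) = (k + 2)/(k - 2)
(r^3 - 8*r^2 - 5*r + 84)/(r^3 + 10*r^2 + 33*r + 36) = (r^2 - 11*r + 28)/(r^2 + 7*r + 12)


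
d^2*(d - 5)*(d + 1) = d^4 - 4*d^3 - 5*d^2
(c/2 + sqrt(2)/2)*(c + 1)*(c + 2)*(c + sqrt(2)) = c^4/2 + sqrt(2)*c^3 + 3*c^3/2 + 2*c^2 + 3*sqrt(2)*c^2 + 2*sqrt(2)*c + 3*c + 2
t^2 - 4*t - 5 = (t - 5)*(t + 1)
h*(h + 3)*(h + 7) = h^3 + 10*h^2 + 21*h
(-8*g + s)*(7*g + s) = -56*g^2 - g*s + s^2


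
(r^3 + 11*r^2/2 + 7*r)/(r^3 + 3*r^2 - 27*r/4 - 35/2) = 2*r/(2*r - 5)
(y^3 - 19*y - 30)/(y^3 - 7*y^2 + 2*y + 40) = (y + 3)/(y - 4)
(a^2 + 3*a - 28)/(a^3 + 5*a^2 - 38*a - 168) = (a - 4)/(a^2 - 2*a - 24)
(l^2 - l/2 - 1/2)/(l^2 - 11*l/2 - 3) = (l - 1)/(l - 6)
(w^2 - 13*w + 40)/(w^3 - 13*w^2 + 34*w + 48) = (w - 5)/(w^2 - 5*w - 6)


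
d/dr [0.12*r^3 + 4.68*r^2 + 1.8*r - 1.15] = 0.36*r^2 + 9.36*r + 1.8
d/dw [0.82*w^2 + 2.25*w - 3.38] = 1.64*w + 2.25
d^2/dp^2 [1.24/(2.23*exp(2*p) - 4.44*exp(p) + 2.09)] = ((5.5056 - 11.0608*exp(p))*(2.23*exp(2*p) - 4.44*exp(p) + 2.09) + 1.24*(4.46*exp(p) - 4.44)*(8.92*exp(p) - 8.88)*exp(p))*exp(p)/(2.23*exp(2*p) - 4.44*exp(p) + 2.09)^3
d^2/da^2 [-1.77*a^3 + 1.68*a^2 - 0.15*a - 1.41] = 3.36 - 10.62*a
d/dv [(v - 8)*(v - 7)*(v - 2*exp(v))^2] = (v - 2*exp(v))*(-2*(v - 8)*(v - 7)*(2*exp(v) - 1) + (v - 8)*(v - 2*exp(v)) + (v - 7)*(v - 2*exp(v)))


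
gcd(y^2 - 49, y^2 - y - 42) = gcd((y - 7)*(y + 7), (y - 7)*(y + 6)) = y - 7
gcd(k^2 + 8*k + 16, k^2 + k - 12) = k + 4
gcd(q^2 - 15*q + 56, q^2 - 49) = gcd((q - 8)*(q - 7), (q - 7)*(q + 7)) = q - 7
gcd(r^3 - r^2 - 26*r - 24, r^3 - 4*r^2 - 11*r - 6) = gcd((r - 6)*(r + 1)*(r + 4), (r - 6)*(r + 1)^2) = r^2 - 5*r - 6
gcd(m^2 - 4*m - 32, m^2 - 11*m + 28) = 1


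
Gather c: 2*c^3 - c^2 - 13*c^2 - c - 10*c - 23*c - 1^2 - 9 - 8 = 2*c^3 - 14*c^2 - 34*c - 18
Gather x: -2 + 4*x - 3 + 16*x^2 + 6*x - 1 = 16*x^2 + 10*x - 6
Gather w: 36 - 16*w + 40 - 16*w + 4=80 - 32*w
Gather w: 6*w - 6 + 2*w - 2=8*w - 8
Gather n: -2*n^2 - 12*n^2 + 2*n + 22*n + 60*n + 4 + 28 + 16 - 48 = -14*n^2 + 84*n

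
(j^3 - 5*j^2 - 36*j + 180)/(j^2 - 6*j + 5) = (j^2 - 36)/(j - 1)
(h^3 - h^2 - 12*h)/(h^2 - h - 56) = h*(-h^2 + h + 12)/(-h^2 + h + 56)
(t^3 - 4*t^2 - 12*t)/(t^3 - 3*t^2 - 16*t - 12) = t/(t + 1)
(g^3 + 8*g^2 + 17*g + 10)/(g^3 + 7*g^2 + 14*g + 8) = (g + 5)/(g + 4)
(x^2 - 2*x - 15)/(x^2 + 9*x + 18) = (x - 5)/(x + 6)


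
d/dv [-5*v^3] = -15*v^2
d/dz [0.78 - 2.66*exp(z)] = -2.66*exp(z)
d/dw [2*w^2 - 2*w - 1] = 4*w - 2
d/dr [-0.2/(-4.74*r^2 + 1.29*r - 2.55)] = (0.258 - 1.896*r)/(4.74*r^2 - 1.29*r + 2.55)^2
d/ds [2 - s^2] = -2*s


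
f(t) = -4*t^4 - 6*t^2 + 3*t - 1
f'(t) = -16*t^3 - 12*t + 3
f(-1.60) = -47.37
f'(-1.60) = 87.74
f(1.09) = -10.50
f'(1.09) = -30.80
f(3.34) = -555.70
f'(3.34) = -633.24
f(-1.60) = -47.37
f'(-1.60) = 87.74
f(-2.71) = -268.94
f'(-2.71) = 353.96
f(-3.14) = -458.42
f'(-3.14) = 536.03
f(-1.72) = -58.92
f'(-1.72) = 105.06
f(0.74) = -3.27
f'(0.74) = -12.36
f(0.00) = -1.00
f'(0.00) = 3.00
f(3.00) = -370.00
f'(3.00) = -465.00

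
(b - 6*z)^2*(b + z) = b^3 - 11*b^2*z + 24*b*z^2 + 36*z^3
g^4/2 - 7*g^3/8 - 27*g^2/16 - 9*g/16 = g*(g/2 + 1/4)*(g - 3)*(g + 3/4)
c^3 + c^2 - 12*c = c*(c - 3)*(c + 4)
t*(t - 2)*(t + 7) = t^3 + 5*t^2 - 14*t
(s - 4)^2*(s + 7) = s^3 - s^2 - 40*s + 112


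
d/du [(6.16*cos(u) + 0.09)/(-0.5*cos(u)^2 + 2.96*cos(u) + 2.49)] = (3.08*sin(u)^2 - 0.0899999999999998*cos(u) - 18.152)*sin(u)/(-0.5*cos(u)^2 + 2.96*cos(u) + 2.49)^2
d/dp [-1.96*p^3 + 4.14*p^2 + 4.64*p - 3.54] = -5.88*p^2 + 8.28*p + 4.64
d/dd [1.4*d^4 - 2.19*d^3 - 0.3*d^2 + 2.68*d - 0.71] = 5.6*d^3 - 6.57*d^2 - 0.6*d + 2.68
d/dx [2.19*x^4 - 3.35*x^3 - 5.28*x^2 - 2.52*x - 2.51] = 8.76*x^3 - 10.05*x^2 - 10.56*x - 2.52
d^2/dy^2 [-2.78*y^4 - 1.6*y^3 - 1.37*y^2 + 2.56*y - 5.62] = -33.36*y^2 - 9.6*y - 2.74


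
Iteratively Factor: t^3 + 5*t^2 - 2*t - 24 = (t - 2)*(t^2 + 7*t + 12) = (t - 2)*(t + 4)*(t + 3)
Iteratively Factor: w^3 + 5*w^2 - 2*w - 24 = (w - 2)*(w^2 + 7*w + 12) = (w - 2)*(w + 4)*(w + 3)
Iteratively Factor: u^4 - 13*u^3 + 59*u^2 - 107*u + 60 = (u - 5)*(u^3 - 8*u^2 + 19*u - 12) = (u - 5)*(u - 4)*(u^2 - 4*u + 3) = (u - 5)*(u - 4)*(u - 3)*(u - 1)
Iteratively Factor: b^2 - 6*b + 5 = (b - 1)*(b - 5)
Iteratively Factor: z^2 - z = (z - 1)*(z)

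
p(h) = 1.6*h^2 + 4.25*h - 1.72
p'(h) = 3.2*h + 4.25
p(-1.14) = -4.49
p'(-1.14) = 0.60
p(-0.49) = -3.42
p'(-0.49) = 2.68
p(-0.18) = -2.43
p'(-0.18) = 3.67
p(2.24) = 15.83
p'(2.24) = 11.42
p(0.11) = -1.23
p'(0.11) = 4.60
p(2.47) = 18.54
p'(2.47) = 12.15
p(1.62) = 9.36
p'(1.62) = 9.43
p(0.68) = 1.91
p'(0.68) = 6.43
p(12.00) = 279.68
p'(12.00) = 42.65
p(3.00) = 25.43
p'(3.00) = 13.85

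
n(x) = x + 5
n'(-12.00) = 1.00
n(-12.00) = -7.00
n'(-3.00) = 1.00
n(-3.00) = 2.00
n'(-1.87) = 1.00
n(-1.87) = 3.13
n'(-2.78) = 1.00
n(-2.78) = 2.22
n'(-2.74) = 1.00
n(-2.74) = 2.26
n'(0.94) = 1.00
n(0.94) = 5.94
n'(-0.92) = 1.00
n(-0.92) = 4.08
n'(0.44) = 1.00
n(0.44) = 5.44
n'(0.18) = 1.00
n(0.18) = 5.18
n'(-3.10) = 1.00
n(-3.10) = 1.90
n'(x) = 1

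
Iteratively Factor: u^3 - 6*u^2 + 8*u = (u - 2)*(u^2 - 4*u) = (u - 4)*(u - 2)*(u)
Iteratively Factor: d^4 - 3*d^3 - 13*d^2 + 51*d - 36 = (d - 3)*(d^3 - 13*d + 12) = (d - 3)*(d + 4)*(d^2 - 4*d + 3) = (d - 3)^2*(d + 4)*(d - 1)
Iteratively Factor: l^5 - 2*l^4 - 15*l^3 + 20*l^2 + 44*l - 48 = (l - 1)*(l^4 - l^3 - 16*l^2 + 4*l + 48) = (l - 1)*(l + 3)*(l^3 - 4*l^2 - 4*l + 16) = (l - 2)*(l - 1)*(l + 3)*(l^2 - 2*l - 8) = (l - 4)*(l - 2)*(l - 1)*(l + 3)*(l + 2)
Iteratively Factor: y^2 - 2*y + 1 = (y - 1)*(y - 1)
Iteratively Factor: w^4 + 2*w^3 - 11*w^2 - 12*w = (w + 1)*(w^3 + w^2 - 12*w) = w*(w + 1)*(w^2 + w - 12) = w*(w + 1)*(w + 4)*(w - 3)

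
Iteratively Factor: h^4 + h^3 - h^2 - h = (h + 1)*(h^3 - h) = h*(h + 1)*(h^2 - 1) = h*(h - 1)*(h + 1)*(h + 1)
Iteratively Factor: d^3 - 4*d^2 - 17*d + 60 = (d - 5)*(d^2 + d - 12) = (d - 5)*(d - 3)*(d + 4)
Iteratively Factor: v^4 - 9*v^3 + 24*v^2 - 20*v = (v - 2)*(v^3 - 7*v^2 + 10*v) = v*(v - 2)*(v^2 - 7*v + 10) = v*(v - 5)*(v - 2)*(v - 2)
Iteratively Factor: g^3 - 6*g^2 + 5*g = (g)*(g^2 - 6*g + 5) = g*(g - 1)*(g - 5)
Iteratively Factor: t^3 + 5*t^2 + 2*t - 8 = (t - 1)*(t^2 + 6*t + 8) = (t - 1)*(t + 2)*(t + 4)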